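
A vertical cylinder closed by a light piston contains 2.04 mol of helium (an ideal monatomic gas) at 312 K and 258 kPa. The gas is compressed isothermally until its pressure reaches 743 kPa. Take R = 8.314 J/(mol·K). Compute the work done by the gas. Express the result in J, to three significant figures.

Isothermal process: W = nRT ln(V₂/V₁) = nRT ln(P₁/P₂).
W = (2.04)(8.314)(312) × ln(258/743)
  = 5292 × ln(0.3472) = 5292 × -1.058
W_by_gas = -5597 J.

W ≈ -5600 J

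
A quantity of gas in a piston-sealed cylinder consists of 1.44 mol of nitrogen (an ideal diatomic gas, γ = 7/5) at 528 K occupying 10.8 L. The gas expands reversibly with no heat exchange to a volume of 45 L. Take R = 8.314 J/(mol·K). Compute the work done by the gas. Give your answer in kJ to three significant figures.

W ≈ 6.87 kJ

Adiabatic: TV^(γ−1) = const with γ = 7/5.
T₂ = T₁ (V₁/V₂)^(γ−1) = 528 × (10.8/45)^0.4 = 528 × 0.565 = 298.3 K.
W_by = nCᵥ(T₁ − T₂) = (1.44)(20.79)(528 − 298.3) = 6874 J.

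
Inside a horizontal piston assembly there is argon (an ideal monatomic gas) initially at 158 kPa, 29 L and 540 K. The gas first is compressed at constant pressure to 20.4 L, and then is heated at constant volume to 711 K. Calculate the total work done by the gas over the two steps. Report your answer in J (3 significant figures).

Step 1 (isobaric): W = PΔV = (158 kPa)(20.4 − 29 L) = -1359 J.
Step 2 (isochoric): W = 0 (constant volume).
W_total = -1359 + 0 = -1359 J.

W_total ≈ -1360 J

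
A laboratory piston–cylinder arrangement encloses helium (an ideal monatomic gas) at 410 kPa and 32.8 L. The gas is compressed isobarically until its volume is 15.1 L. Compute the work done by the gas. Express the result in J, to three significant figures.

Isobaric: W = P ΔV.
W = (410 kPa)(15.1 − 32.8 L) = (410)(-17.7) = -7257 J.

W ≈ -7260 J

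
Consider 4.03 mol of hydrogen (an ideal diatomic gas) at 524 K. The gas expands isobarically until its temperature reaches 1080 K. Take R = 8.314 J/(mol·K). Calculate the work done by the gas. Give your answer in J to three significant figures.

W ≈ 18600 J

Isobaric: W = P ΔV = nR ΔT.
W = (4.03)(8.314)(1080 − 524) = 18629 J.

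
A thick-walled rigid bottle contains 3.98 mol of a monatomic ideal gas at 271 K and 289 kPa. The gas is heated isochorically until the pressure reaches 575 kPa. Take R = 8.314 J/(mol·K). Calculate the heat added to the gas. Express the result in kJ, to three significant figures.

Constant volume ⇒ W = 0, so Q = ΔU = nCᵥΔT with Cᵥ = 3R/2 = 12.47 J/(mol·K).
At constant V, T₂/T₁ = P₂/P₁ ⇒ ΔT = T₁(P₂/P₁ − 1) = 271·(575/289 − 1) = 268.2 K.
ΔU = (3.98)(12.47)(268.2) = 13311 J.

Q ≈ 13.3 kJ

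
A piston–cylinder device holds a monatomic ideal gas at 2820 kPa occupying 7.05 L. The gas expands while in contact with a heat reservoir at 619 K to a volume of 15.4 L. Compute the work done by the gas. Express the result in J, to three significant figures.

Isothermal: W = nRT ln(V₂/V₁) = P₁V₁ ln(V₂/V₁).
P₁V₁ = (2820 kPa)(7.05 L) = 19881 J.
W = 19881 × ln(15.4/7.05) = 19881 × 0.7813
W_by_gas = 15534 J.

W ≈ 15500 J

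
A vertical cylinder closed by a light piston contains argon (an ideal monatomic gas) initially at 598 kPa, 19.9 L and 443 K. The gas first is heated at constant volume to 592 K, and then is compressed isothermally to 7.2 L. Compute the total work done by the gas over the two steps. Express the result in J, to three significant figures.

W_total ≈ -16200 J

Step 1 (isochoric): W = 0 (constant volume).
After step 1: P = 799.1 kPa (V unchanged).
Step 2 (isothermal): W = P₁V₁ ln(V₂/V₁) = (15903) ln(7.2/19.9) = -16167 J.
W_total = 0 − 16167 = -16167 J.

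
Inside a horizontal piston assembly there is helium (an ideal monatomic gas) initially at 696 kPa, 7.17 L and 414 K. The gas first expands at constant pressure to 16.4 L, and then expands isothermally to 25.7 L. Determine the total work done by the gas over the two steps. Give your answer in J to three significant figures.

Step 1 (isobaric): W = PΔV = (696 kPa)(16.4 − 7.17 L) = 6424 J.
After step 1: P = 696 kPa, V = 16.4 L, T = 946.9 K.
Step 2 (isothermal): W = P₁V₁ ln(V₂/V₁) = (11414) ln(25.7/16.4) = 5127 J.
W_total = 6424 + 5127 = 11552 J.

W_total ≈ 11600 J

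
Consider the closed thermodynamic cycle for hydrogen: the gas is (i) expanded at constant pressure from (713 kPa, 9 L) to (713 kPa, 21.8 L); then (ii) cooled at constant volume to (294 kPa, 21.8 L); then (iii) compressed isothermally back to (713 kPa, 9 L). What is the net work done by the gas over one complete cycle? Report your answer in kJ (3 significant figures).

Leg (i): W = PΔV = (713)(21.8 − 9) = 9126 J.
Leg (ii): W = 0.
Leg (iii): W = PᵢVᵢ ln(V_f/Vᵢ) = (6409) ln(9/21.8) = -5670 J.
W_net = 9126 − 5670 = 3456 J.

W_net ≈ 3.46 kJ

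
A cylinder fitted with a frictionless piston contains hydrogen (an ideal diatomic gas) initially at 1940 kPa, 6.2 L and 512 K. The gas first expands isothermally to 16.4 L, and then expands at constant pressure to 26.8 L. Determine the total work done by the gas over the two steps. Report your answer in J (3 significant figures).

Step 1 (isothermal): W = P₁V₁ ln(V₂/V₁) = (12028) ln(16.4/6.2) = 11700 J.
After step 1: P = 733.4 kPa, V = 16.4 L, T = 512 K.
Step 2 (isobaric): W = PΔV = (733.4 kPa)(26.8 − 16.4 L) = 7628 J.
W_total = 11700 + 7628 = 19328 J.

W_total ≈ 19300 J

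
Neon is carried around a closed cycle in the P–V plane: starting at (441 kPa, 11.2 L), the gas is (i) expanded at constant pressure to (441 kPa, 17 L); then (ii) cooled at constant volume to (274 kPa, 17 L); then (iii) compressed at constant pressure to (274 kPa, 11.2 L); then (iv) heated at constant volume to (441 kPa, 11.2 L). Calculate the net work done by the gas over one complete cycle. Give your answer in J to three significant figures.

W_net ≈ 969 J

Constant-volume legs do no work.
W(i) = (441)(17 − 11.2) = 2558 J; W(iii) = (274)(11.2 − 17) = -1589 J.
W_net = 2558 − 1589 = 968.6 J (the clockwise enclosed area).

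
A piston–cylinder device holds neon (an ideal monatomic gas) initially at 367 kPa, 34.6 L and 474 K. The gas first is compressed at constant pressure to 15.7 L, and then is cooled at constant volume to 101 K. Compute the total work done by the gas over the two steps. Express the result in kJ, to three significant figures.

Step 1 (isobaric): W = PΔV = (367 kPa)(15.7 − 34.6 L) = -6936 J.
Step 2 (isochoric): W = 0 (constant volume).
W_total = -6936 + 0 = -6936 J.

W_total ≈ -6.94 kJ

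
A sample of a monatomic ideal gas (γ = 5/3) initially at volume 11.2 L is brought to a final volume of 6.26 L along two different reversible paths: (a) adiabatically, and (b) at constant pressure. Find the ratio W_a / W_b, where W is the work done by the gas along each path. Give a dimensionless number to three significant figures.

Path (a) adiabatic: W = P₁V₁(1 − (V₁/V₂)^(γ−1))/(γ−1) → W_a/(P₁V₁) = -0.7107.
Path (b) isobaric: W = P₁(V₂ − V₁) → W_b/(P₁V₁) = -0.4411.
W_a / W_b = -0.7107 / -0.4411 = 1.611.

W_a / W_b ≈ 1.61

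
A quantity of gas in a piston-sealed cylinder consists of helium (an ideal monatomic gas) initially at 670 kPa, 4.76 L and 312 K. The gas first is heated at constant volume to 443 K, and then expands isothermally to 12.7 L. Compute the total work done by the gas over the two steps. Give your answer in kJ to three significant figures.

W_total ≈ 4.44 kJ

Step 1 (isochoric): W = 0 (constant volume).
After step 1: P = 951.3 kPa (V unchanged).
Step 2 (isothermal): W = P₁V₁ ln(V₂/V₁) = (4528) ln(12.7/4.76) = 4444 J.
W_total = 0 + 4444 = 4444 J.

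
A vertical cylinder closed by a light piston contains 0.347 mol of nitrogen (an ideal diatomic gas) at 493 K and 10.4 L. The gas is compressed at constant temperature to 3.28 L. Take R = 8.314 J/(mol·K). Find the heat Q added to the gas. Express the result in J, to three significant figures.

Q ≈ -1640 J

Isothermal ⇒ ΔU = 0, so Q = W = nRT ln(V₂/V₁).
Q = (0.347)(8.314)(493) ln(3.28/10.4) = 1422 × -1.154 = -1641 J.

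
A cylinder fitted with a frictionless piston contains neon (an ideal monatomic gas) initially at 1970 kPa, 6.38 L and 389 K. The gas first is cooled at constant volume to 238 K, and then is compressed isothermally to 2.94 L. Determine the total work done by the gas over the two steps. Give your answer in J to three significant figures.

W_total ≈ -5960 J

Step 1 (isochoric): W = 0 (constant volume).
After step 1: P = 1205 kPa (V unchanged).
Step 2 (isothermal): W = P₁V₁ ln(V₂/V₁) = (7690) ln(2.94/6.38) = -5958 J.
W_total = 0 − 5958 = -5958 J.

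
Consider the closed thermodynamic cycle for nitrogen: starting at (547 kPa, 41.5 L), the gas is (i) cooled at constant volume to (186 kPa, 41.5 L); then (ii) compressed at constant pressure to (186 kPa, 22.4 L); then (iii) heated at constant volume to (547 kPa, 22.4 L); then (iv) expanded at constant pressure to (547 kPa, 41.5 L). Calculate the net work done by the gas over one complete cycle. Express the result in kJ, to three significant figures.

Constant-volume legs do no work.
W(ii) = (186)(22.4 − 41.5) = -3553 J; W(iv) = (547)(41.5 − 22.4) = 10448 J.
W_net = -3553 + 10448 = 6895 J (the clockwise enclosed area).

W_net ≈ 6.90 kJ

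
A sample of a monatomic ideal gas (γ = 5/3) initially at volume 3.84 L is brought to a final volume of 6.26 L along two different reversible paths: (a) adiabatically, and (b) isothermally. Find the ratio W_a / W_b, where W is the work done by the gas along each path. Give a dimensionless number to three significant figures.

Path (a) adiabatic: W = P₁V₁(1 − (V₁/V₂)^(γ−1))/(γ−1) → W_a/(P₁V₁) = 0.4171.
Path (b) isothermal: W = P₁V₁ ln(V₂/V₁) → W_b/(P₁V₁) = 0.4887.
W_a / W_b = 0.4171 / 0.4887 = 0.8534.

W_a / W_b ≈ 0.853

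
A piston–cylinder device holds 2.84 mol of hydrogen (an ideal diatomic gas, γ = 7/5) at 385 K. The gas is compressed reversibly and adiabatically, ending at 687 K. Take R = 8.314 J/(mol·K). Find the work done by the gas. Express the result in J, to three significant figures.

W ≈ -17800 J

Adiabatic ⇒ Q = 0, so W_by = −ΔU = nCᵥ(T₁ − T₂).
Cᵥ = 5R/2 = 20.79 J/(mol·K).
W = (2.84)(20.79)(385 − 687) = -17827 J.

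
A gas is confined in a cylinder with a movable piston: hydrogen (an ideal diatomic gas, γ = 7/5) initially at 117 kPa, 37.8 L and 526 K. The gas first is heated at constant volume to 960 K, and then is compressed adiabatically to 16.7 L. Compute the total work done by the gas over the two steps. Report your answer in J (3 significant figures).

Step 1 (isochoric): W = 0 (constant volume).
After step 1: P = 213.5 kPa (V unchanged).
Step 2 (adiabatic): W = (P₁V₁ − P₂V₂)/(γ−1) = (8072 − 11191)/0.4 = -7799 J.
W_total = 0 − 7799 = -7799 J.

W_total ≈ -7800 J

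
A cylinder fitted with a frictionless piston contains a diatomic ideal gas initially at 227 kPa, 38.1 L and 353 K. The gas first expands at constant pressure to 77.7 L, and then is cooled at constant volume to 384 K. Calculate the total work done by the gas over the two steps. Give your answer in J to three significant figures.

Step 1 (isobaric): W = PΔV = (227 kPa)(77.7 − 38.1 L) = 8989 J.
Step 2 (isochoric): W = 0 (constant volume).
W_total = 8989 + 0 = 8989 J.

W_total ≈ 8990 J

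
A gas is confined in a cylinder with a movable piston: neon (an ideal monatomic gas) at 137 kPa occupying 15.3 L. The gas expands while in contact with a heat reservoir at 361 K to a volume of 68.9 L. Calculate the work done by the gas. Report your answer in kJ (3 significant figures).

Isothermal: W = nRT ln(V₂/V₁) = P₁V₁ ln(V₂/V₁).
P₁V₁ = (137 kPa)(15.3 L) = 2096 J.
W = 2096 × ln(68.9/15.3) = 2096 × 1.505
W_by_gas = 3154 J.

W ≈ 3.15 kJ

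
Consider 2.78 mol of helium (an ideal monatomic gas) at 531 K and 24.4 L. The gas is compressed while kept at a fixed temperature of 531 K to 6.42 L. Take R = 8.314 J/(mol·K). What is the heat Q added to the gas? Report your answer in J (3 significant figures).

Isothermal ⇒ ΔU = 0, so Q = W = nRT ln(V₂/V₁).
Q = (2.78)(8.314)(531) ln(6.42/24.4) = 12273 × -1.335 = -16386 J.

Q ≈ -16400 J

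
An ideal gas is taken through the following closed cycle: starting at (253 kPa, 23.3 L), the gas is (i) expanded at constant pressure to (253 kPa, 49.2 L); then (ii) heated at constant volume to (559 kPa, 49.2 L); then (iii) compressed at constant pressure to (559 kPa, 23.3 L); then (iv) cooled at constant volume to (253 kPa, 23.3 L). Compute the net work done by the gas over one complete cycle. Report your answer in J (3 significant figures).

Constant-volume legs do no work.
W(i) = (253)(49.2 − 23.3) = 6553 J; W(iii) = (559)(23.3 − 49.2) = -14478 J.
W_net = 6553 − 14478 = -7925 J (the counter-clockwise enclosed area).

W_net ≈ -7930 J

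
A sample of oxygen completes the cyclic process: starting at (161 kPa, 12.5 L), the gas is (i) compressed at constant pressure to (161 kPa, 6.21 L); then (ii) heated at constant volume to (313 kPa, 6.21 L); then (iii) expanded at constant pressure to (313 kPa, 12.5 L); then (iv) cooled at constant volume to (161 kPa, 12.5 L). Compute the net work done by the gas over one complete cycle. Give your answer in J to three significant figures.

Constant-volume legs do no work.
W(i) = (161)(6.21 − 12.5) = -1013 J; W(iii) = (313)(12.5 − 6.21) = 1969 J.
W_net = -1013 + 1969 = 956.1 J (the clockwise enclosed area).

W_net ≈ 956 J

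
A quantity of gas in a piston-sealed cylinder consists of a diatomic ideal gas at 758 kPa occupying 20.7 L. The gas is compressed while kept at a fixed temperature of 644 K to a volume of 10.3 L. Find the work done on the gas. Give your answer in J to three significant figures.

Isothermal: W = nRT ln(V₂/V₁) = P₁V₁ ln(V₂/V₁).
P₁V₁ = (758 kPa)(20.7 L) = 15691 J.
W = 15691 × ln(10.3/20.7) = 15691 × -0.698
W_by_gas = -10952 J; work on gas = −W_by = 10952 J.

W ≈ 11000 J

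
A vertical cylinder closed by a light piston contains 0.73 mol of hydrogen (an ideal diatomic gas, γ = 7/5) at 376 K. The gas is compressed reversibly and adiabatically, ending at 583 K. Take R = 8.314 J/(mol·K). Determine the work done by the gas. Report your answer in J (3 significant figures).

W ≈ -3140 J

Adiabatic ⇒ Q = 0, so W_by = −ΔU = nCᵥ(T₁ − T₂).
Cᵥ = 5R/2 = 20.79 J/(mol·K).
W = (0.73)(20.79)(376 − 583) = -3141 J.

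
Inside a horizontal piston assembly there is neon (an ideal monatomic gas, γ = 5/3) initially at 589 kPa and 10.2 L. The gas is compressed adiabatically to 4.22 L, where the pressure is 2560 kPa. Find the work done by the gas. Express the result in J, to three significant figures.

Adiabatic: W = (P₁V₁ − P₂V₂)/(γ − 1) with γ = 5/3.
P₁V₁ = 6008 J, P₂V₂ = 10803 J.
W = (6008 − 10803) / 0.6667 = -7193 J.

W ≈ -7190 J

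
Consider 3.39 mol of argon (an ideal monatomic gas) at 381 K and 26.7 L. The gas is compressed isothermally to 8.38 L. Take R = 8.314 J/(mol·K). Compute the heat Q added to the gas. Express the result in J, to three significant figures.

Isothermal ⇒ ΔU = 0, so Q = W = nRT ln(V₂/V₁).
Q = (3.39)(8.314)(381) ln(8.38/26.7) = 10738 × -1.159 = -12444 J.

Q ≈ -12400 J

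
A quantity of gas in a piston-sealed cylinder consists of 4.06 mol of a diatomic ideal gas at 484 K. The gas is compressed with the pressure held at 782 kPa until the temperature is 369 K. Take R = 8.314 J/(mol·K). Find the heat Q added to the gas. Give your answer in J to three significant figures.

Isobaric: W = nRΔT = (4.06)(8.314)(-115) = -3882 J.
ΔU = nCᵥΔT with Cᵥ = 5R/2: ΔU = (4.06)(20.79)(-115) = -9705 J.
Q = ΔU + W = -9705 − 3882 = -13586 J.

Q ≈ -13600 J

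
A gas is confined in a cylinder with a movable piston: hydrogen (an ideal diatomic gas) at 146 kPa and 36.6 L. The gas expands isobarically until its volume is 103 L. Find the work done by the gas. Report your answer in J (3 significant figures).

W ≈ 9690 J

Isobaric: W = P ΔV.
W = (146 kPa)(103 − 36.6 L) = (146)(66.4) = 9694 J.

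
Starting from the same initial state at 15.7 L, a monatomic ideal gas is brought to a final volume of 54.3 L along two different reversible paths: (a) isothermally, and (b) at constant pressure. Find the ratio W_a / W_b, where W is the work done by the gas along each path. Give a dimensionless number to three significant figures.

W_a / W_b ≈ 0.505

Path (a) isothermal: W = P₁V₁ ln(V₂/V₁) → W_a/(P₁V₁) = 1.241.
Path (b) isobaric: W = P₁(V₂ − V₁) → W_b/(P₁V₁) = 2.459.
W_a / W_b = 1.241 / 2.459 = 0.5047.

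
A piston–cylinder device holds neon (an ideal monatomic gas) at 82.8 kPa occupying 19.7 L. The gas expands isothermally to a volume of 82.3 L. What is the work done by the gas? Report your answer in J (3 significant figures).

W ≈ 2330 J

Isothermal: W = nRT ln(V₂/V₁) = P₁V₁ ln(V₂/V₁).
P₁V₁ = (82.8 kPa)(19.7 L) = 1631 J.
W = 1631 × ln(82.3/19.7) = 1631 × 1.43
W_by_gas = 2332 J.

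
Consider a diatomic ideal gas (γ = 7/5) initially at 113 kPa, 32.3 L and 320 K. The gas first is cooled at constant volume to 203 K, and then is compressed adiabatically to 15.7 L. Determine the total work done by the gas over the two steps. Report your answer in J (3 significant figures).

W_total ≈ -1940 J

Step 1 (isochoric): W = 0 (constant volume).
After step 1: P = 71.68 kPa (V unchanged).
Step 2 (adiabatic): W = (P₁V₁ − P₂V₂)/(γ−1) = (2315 − 3090)/0.4 = -1936 J.
W_total = 0 − 1936 = -1936 J.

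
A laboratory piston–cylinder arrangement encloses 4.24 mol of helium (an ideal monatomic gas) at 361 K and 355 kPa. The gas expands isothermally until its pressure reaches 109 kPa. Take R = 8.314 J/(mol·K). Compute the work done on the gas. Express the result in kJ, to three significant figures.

Isothermal process: W = nRT ln(V₂/V₁) = nRT ln(P₁/P₂).
W = (4.24)(8.314)(361) × ln(355/109)
  = 12726 × ln(3.257) = 12726 × 1.181
W_by_gas = 15026 J; work on gas = −W_by = -15026 J.

W ≈ -15.0 kJ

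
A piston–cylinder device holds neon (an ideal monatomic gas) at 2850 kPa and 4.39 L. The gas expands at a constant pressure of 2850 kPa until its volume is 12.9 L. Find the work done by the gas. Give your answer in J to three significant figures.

W ≈ 24300 J

Isobaric: W = P ΔV.
W = (2850 kPa)(12.9 − 4.39 L) = (2850)(8.51) = 24254 J.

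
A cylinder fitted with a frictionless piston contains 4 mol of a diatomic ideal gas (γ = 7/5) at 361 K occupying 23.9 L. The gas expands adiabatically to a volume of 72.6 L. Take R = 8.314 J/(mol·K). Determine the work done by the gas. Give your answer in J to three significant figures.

Adiabatic: TV^(γ−1) = const with γ = 7/5.
T₂ = T₁ (V₁/V₂)^(γ−1) = 361 × (23.9/72.6)^0.4 = 361 × 0.6412 = 231.5 K.
W_by = nCᵥ(T₁ − T₂) = (4)(20.79)(361 − 231.5) = 10769 J.

W ≈ 10800 J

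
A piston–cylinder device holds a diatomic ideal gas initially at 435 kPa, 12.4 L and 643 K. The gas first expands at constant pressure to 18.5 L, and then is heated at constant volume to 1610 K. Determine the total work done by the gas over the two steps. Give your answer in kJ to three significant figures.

W_total ≈ 2.65 kJ

Step 1 (isobaric): W = PΔV = (435 kPa)(18.5 − 12.4 L) = 2654 J.
Step 2 (isochoric): W = 0 (constant volume).
W_total = 2654 + 0 = 2654 J.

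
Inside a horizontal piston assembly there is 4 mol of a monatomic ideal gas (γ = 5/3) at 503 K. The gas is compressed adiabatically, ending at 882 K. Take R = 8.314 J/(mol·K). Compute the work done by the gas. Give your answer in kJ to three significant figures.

W ≈ -18.9 kJ

Adiabatic ⇒ Q = 0, so W_by = −ΔU = nCᵥ(T₁ − T₂).
Cᵥ = 3R/2 = 12.47 J/(mol·K).
W = (4)(12.47)(503 − 882) = -18906 J.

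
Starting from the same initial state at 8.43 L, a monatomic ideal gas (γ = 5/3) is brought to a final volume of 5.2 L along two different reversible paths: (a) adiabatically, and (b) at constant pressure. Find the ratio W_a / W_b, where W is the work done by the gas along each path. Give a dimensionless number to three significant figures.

Path (a) adiabatic: W = P₁V₁(1 − (V₁/V₂)^(γ−1))/(γ−1) → W_a/(P₁V₁) = -0.57.
Path (b) isobaric: W = P₁(V₂ − V₁) → W_b/(P₁V₁) = -0.3832.
W_a / W_b = -0.57 / -0.3832 = 1.488.

W_a / W_b ≈ 1.49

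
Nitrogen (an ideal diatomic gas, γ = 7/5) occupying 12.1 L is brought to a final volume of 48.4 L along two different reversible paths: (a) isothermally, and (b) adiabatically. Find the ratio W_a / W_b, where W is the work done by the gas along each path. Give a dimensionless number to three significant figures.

W_a / W_b ≈ 1.30

Path (a) isothermal: W = P₁V₁ ln(V₂/V₁) → W_a/(P₁V₁) = 1.386.
Path (b) adiabatic: W = P₁V₁(1 − (V₁/V₂)^(γ−1))/(γ−1) → W_b/(P₁V₁) = 1.064.
W_a / W_b = 1.386 / 1.064 = 1.303.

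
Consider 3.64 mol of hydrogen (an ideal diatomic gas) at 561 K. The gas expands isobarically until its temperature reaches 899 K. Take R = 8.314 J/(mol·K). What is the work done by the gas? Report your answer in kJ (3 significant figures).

W ≈ 10.2 kJ

Isobaric: W = P ΔV = nR ΔT.
W = (3.64)(8.314)(899 − 561) = 10229 J.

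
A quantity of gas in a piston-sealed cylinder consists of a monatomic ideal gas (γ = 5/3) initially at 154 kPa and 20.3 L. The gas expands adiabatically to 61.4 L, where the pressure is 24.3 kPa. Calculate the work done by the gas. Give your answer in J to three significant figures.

Adiabatic: W = (P₁V₁ − P₂V₂)/(γ − 1) with γ = 5/3.
P₁V₁ = 3126 J, P₂V₂ = 1492 J.
W = (3126 − 1492) / 0.6667 = 2451 J.

W ≈ 2450 J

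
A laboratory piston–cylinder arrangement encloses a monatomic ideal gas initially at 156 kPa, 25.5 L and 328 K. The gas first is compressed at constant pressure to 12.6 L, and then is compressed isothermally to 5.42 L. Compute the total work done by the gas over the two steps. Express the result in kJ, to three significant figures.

Step 1 (isobaric): W = PΔV = (156 kPa)(12.6 − 25.5 L) = -2012 J.
After step 1: P = 156 kPa, V = 12.6 L, T = 162.1 K.
Step 2 (isothermal): W = P₁V₁ ln(V₂/V₁) = (1966) ln(5.42/12.6) = -1658 J.
W_total = -2012 − 1658 = -3671 J.

W_total ≈ -3.67 kJ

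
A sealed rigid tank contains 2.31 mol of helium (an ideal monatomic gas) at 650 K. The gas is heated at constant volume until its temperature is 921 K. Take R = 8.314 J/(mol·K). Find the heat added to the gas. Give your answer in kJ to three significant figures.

Constant volume ⇒ W = 0, so Q = ΔU = nCᵥΔT with Cᵥ = 3R/2 = 12.47 J/(mol·K).
ΔU = (2.31)(12.47)(921 − 650) = 7807 J.

Q ≈ 7.81 kJ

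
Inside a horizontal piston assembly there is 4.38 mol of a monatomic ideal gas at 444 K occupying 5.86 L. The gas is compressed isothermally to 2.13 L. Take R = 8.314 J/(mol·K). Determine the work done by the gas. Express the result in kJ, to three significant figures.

W ≈ -16.4 kJ

Isothermal: W = nRT ln(V₂/V₁).
W = (4.38)(8.314)(444) × ln(2.13/5.86)
  = 16168 × -1.012
W_by_gas = -16363 J.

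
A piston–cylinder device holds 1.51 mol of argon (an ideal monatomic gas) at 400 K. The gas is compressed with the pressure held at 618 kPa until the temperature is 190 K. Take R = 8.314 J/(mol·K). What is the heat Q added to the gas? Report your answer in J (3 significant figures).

Q ≈ -6590 J

Isobaric: W = nRΔT = (1.51)(8.314)(-210) = -2636 J.
ΔU = nCᵥΔT with Cᵥ = 3R/2: ΔU = (1.51)(12.47)(-210) = -3955 J.
Q = ΔU + W = -3955 − 2636 = -6591 J.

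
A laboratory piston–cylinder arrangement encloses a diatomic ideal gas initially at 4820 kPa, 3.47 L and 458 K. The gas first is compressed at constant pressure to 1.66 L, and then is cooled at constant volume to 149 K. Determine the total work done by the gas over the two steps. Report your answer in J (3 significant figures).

Step 1 (isobaric): W = PΔV = (4820 kPa)(1.66 − 3.47 L) = -8724 J.
Step 2 (isochoric): W = 0 (constant volume).
W_total = -8724 + 0 = -8724 J.

W_total ≈ -8720 J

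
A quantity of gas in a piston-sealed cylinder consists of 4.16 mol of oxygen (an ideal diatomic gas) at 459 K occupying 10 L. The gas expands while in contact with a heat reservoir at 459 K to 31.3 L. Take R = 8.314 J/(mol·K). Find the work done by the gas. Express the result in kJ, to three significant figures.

Isothermal: W = nRT ln(V₂/V₁).
W = (4.16)(8.314)(459) × ln(31.3/10)
  = 15875 × 1.141
W_by_gas = 18114 J.

W ≈ 18.1 kJ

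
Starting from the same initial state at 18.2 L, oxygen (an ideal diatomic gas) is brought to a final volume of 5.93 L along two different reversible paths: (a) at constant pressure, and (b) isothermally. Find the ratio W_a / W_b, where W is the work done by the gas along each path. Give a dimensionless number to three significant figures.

W_a / W_b ≈ 0.601

Path (a) isobaric: W = P₁(V₂ − V₁) → W_a/(P₁V₁) = -0.6742.
Path (b) isothermal: W = P₁V₁ ln(V₂/V₁) → W_b/(P₁V₁) = -1.121.
W_a / W_b = -0.6742 / -1.121 = 0.6012.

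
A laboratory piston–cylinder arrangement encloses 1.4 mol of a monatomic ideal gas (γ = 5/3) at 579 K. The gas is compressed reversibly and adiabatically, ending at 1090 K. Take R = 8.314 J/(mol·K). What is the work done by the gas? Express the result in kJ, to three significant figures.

Adiabatic ⇒ Q = 0, so W_by = −ΔU = nCᵥ(T₁ − T₂).
Cᵥ = 3R/2 = 12.47 J/(mol·K).
W = (1.4)(12.47)(579 − 1090) = -8922 J.

W ≈ -8.92 kJ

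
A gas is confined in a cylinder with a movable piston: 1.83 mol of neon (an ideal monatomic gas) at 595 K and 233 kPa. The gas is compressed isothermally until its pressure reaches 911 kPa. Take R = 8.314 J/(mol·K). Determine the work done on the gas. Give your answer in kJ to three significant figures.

Isothermal process: W = nRT ln(V₂/V₁) = nRT ln(P₁/P₂).
W = (1.83)(8.314)(595) × ln(233/911)
  = 9053 × ln(0.2558) = 9053 × -1.364
W_by_gas = -12343 J; work on gas = −W_by = 12343 J.

W ≈ 12.3 kJ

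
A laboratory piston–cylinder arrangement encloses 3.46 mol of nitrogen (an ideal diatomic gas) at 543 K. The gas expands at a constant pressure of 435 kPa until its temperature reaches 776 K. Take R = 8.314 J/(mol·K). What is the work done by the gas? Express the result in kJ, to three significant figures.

W ≈ 6.70 kJ

Isobaric: W = P ΔV = nR ΔT.
W = (3.46)(8.314)(776 − 543) = 6703 J.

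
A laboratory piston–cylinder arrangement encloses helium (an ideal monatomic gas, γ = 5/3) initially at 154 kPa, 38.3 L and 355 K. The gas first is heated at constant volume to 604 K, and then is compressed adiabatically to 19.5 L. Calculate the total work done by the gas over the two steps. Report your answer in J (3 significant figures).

W_total ≈ -8560 J

Step 1 (isochoric): W = 0 (constant volume).
After step 1: P = 262 kPa (V unchanged).
Step 2 (adiabatic): W = (P₁V₁ − P₂V₂)/(γ−1) = (10035 − 15739)/0.667 = -8555 J.
W_total = 0 − 8555 = -8555 J.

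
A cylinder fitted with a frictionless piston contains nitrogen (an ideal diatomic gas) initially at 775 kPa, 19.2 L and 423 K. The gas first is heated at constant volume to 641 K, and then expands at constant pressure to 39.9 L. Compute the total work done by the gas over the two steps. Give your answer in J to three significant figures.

W_total ≈ 24300 J

Step 1 (isochoric): W = 0 (constant volume).
After step 1: P = 1174 kPa (V unchanged).
Step 2 (isobaric): W = PΔV = (1174 kPa)(39.9 − 19.2 L) = 24310 J.
W_total = 0 + 24310 = 24310 J.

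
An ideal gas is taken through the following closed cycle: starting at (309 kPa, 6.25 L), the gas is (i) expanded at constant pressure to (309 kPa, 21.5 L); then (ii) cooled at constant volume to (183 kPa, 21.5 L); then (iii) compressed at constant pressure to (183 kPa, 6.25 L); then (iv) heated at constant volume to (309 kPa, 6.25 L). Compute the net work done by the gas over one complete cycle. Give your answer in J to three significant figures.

Constant-volume legs do no work.
W(i) = (309)(21.5 − 6.25) = 4712 J; W(iii) = (183)(6.25 − 21.5) = -2791 J.
W_net = 4712 − 2791 = 1922 J (the clockwise enclosed area).

W_net ≈ 1920 J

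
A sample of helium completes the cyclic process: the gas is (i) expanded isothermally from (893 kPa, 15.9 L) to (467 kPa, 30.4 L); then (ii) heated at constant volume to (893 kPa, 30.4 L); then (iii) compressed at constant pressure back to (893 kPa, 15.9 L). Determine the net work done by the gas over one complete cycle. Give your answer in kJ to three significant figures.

W_net ≈ -3.75 kJ

Leg (i): W = PᵢVᵢ ln(V_f/Vᵢ) = (14199) ln(30.4/15.9) = 9203 J.
Leg (ii): W = 0.
Leg (iii): W = PΔV = (893)(15.9 − 30.4) = -12948 J.
W_net = 9203 − 12948 = -3746 J.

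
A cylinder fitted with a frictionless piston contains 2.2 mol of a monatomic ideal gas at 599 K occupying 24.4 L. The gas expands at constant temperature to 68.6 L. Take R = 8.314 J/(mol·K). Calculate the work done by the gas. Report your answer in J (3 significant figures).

W ≈ 11300 J

Isothermal: W = nRT ln(V₂/V₁).
W = (2.2)(8.314)(599) × ln(68.6/24.4)
  = 10956 × 1.034
W_by_gas = 11326 J.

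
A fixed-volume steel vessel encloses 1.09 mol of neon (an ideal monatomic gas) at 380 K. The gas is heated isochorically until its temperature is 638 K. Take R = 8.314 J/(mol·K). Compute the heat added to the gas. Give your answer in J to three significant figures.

Constant volume ⇒ W = 0, so Q = ΔU = nCᵥΔT with Cᵥ = 3R/2 = 12.47 J/(mol·K).
ΔU = (1.09)(12.47)(638 − 380) = 3507 J.

Q ≈ 3510 J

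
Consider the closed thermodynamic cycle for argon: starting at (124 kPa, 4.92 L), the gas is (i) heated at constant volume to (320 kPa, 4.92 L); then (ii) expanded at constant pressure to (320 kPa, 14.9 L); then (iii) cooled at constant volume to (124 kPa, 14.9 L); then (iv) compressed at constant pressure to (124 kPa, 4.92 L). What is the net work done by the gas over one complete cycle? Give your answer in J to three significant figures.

Constant-volume legs do no work.
W(ii) = (320)(14.9 − 4.92) = 3194 J; W(iv) = (124)(4.92 − 14.9) = -1238 J.
W_net = 3194 − 1238 = 1956 J (the clockwise enclosed area).

W_net ≈ 1960 J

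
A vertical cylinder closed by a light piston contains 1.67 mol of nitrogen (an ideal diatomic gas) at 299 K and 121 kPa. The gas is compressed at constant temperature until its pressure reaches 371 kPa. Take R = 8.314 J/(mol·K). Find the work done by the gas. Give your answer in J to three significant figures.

Isothermal process: W = nRT ln(V₂/V₁) = nRT ln(P₁/P₂).
W = (1.67)(8.314)(299) × ln(121/371)
  = 4151 × ln(0.3261) = 4151 × -1.12
W_by_gas = -4651 J.

W ≈ -4650 J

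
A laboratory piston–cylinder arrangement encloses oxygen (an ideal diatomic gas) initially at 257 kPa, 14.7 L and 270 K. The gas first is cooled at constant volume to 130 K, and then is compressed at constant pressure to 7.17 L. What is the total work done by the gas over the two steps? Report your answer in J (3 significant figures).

Step 1 (isochoric): W = 0 (constant volume).
After step 1: P = 123.7 kPa (V unchanged).
Step 2 (isobaric): W = PΔV = (123.7 kPa)(7.17 − 14.7 L) = -931.8 J.
W_total = 0 − 931.8 = -931.8 J.

W_total ≈ -932 J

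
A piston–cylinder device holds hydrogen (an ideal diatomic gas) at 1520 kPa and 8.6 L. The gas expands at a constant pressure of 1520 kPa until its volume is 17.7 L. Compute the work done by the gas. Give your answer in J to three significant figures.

Isobaric: W = P ΔV.
W = (1520 kPa)(17.7 − 8.6 L) = (1520)(9.1) = 13832 J.

W ≈ 13800 J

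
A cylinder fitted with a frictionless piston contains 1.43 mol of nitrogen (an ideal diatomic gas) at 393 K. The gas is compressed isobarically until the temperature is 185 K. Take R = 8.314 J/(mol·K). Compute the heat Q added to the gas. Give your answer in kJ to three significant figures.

Q ≈ -8.66 kJ

Isobaric: W = nRΔT = (1.43)(8.314)(-208) = -2473 J.
ΔU = nCᵥΔT with Cᵥ = 5R/2: ΔU = (1.43)(20.79)(-208) = -6182 J.
Q = ΔU + W = -6182 − 2473 = -8655 J.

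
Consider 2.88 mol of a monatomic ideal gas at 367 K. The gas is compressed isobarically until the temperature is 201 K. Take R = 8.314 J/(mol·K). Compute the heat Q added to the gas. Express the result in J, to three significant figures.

Isobaric: W = nRΔT = (2.88)(8.314)(-166) = -3975 J.
ΔU = nCᵥΔT with Cᵥ = 3R/2: ΔU = (2.88)(12.47)(-166) = -5962 J.
Q = ΔU + W = -5962 − 3975 = -9937 J.

Q ≈ -9940 J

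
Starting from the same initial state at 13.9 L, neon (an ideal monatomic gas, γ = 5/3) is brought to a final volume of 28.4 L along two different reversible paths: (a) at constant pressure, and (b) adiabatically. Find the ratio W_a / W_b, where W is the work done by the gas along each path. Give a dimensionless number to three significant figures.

W_a / W_b ≈ 1.84

Path (a) isobaric: W = P₁(V₂ − V₁) → W_a/(P₁V₁) = 1.043.
Path (b) adiabatic: W = P₁V₁(1 − (V₁/V₂)^(γ−1))/(γ−1) → W_b/(P₁V₁) = 0.5684.
W_a / W_b = 1.043 / 0.5684 = 1.835.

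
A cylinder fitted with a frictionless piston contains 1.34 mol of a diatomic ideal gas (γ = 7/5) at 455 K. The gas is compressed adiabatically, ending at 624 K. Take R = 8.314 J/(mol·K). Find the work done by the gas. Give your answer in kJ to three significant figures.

W ≈ -4.71 kJ

Adiabatic ⇒ Q = 0, so W_by = −ΔU = nCᵥ(T₁ − T₂).
Cᵥ = 5R/2 = 20.79 J/(mol·K).
W = (1.34)(20.79)(455 − 624) = -4707 J.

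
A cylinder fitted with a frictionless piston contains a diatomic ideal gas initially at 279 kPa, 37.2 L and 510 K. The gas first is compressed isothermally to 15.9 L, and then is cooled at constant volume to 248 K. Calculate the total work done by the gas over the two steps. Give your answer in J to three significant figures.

W_total ≈ -8820 J

Step 1 (isothermal): W = P₁V₁ ln(V₂/V₁) = (10379) ln(15.9/37.2) = -8822 J.
Step 2 (isochoric): W = 0 (constant volume).
W_total = -8822 + 0 = -8822 J.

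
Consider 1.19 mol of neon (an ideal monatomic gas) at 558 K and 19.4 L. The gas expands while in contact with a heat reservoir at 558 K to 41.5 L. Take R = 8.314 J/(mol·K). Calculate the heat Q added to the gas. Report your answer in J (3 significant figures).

Isothermal ⇒ ΔU = 0, so Q = W = nRT ln(V₂/V₁).
Q = (1.19)(8.314)(558) ln(41.5/19.4) = 5521 × 0.7604 = 4198 J.

Q ≈ 4200 J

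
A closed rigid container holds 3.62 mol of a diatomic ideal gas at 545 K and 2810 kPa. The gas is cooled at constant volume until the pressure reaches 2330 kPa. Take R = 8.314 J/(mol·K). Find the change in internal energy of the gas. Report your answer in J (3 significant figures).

ΔU ≈ -7000 J

Constant volume ⇒ W = 0, so Q = ΔU = nCᵥΔT with Cᵥ = 5R/2 = 20.79 J/(mol·K).
At constant V, T₂/T₁ = P₂/P₁ ⇒ ΔT = T₁(P₂/P₁ − 1) = 545·(2330/2810 − 1) = -93.1 K.
ΔU = (3.62)(20.79)(-93.1) = -7005 J.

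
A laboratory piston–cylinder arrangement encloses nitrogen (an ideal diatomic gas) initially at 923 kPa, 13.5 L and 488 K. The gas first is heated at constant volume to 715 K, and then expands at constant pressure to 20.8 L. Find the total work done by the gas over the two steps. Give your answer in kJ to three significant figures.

Step 1 (isochoric): W = 0 (constant volume).
After step 1: P = 1352 kPa (V unchanged).
Step 2 (isobaric): W = PΔV = (1352 kPa)(20.8 − 13.5 L) = 9872 J.
W_total = 0 + 9872 = 9872 J.

W_total ≈ 9.87 kJ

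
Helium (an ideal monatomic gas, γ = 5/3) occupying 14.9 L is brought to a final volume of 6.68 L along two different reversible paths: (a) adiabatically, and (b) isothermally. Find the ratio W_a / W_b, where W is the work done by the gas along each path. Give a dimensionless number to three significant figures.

W_a / W_b ≈ 1.32

Path (a) adiabatic: W = P₁V₁(1 − (V₁/V₂)^(γ−1))/(γ−1) → W_a/(P₁V₁) = -1.061.
Path (b) isothermal: W = P₁V₁ ln(V₂/V₁) → W_b/(P₁V₁) = -0.8022.
W_a / W_b = -1.061 / -0.8022 = 1.322.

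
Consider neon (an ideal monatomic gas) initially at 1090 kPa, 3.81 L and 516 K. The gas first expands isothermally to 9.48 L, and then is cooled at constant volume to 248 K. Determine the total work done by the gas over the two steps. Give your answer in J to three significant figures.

Step 1 (isothermal): W = P₁V₁ ln(V₂/V₁) = (4153) ln(9.48/3.81) = 3786 J.
Step 2 (isochoric): W = 0 (constant volume).
W_total = 3786 + 0 = 3786 J.

W_total ≈ 3790 J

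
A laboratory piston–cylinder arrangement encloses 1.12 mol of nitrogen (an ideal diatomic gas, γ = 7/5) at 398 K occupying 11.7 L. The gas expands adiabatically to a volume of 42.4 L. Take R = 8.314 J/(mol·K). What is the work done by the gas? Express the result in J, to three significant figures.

Adiabatic: TV^(γ−1) = const with γ = 7/5.
T₂ = T₁ (V₁/V₂)^(γ−1) = 398 × (11.7/42.4)^0.4 = 398 × 0.5975 = 237.8 K.
W_by = nCᵥ(T₁ − T₂) = (1.12)(20.79)(398 − 237.8) = 3729 J.

W ≈ 3730 J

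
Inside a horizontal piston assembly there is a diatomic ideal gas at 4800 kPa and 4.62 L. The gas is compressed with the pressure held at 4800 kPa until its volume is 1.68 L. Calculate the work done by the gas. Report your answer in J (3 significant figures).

W ≈ -14100 J

Isobaric: W = P ΔV.
W = (4800 kPa)(1.68 − 4.62 L) = (4800)(-2.94) = -14112 J.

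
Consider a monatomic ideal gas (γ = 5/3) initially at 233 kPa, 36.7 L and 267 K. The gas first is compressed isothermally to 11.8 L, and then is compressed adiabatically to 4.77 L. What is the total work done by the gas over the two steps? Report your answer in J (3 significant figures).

W_total ≈ -20300 J

Step 1 (isothermal): W = P₁V₁ ln(V₂/V₁) = (8551) ln(11.8/36.7) = -9703 J.
After step 1: P = 724.7 kPa, V = 11.8 L, T = 267 K.
Step 2 (adiabatic): W = (P₁V₁ − P₂V₂)/(γ−1) = (8551 − 15641)/0.667 = -10635 J.
W_total = -9703 − 10635 = -20338 J.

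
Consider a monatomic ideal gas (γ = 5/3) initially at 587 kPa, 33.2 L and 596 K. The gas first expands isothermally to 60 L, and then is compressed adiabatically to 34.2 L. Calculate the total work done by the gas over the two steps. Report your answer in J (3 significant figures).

Step 1 (isothermal): W = P₁V₁ ln(V₂/V₁) = (19488) ln(60/33.2) = 11533 J.
After step 1: P = 324.8 kPa, V = 60 L, T = 596 K.
Step 2 (adiabatic): W = (P₁V₁ − P₂V₂)/(γ−1) = (19488 − 28348)/0.667 = -13290 J.
W_total = 11533 − 13290 = -1757 J.

W_total ≈ -1760 J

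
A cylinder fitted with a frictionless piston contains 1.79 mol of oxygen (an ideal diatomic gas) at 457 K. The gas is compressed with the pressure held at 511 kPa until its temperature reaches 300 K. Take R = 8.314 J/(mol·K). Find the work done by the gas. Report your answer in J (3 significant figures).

W ≈ -2340 J

Isobaric: W = P ΔV = nR ΔT.
W = (1.79)(8.314)(300 − 457) = -2336 J.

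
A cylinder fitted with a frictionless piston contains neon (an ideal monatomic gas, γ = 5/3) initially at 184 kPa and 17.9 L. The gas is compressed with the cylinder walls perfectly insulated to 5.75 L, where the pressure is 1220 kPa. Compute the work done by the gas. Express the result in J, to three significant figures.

Adiabatic: W = (P₁V₁ − P₂V₂)/(γ − 1) with γ = 5/3.
P₁V₁ = 3294 J, P₂V₂ = 7015 J.
W = (3294 − 7015) / 0.6667 = -5582 J.

W ≈ -5580 J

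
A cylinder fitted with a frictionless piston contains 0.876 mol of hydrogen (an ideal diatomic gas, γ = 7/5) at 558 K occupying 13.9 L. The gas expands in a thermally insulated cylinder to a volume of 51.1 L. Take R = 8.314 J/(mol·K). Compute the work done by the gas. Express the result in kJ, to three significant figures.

W ≈ 4.12 kJ

Adiabatic: TV^(γ−1) = const with γ = 7/5.
T₂ = T₁ (V₁/V₂)^(γ−1) = 558 × (13.9/51.1)^0.4 = 558 × 0.5941 = 331.5 K.
W_by = nCᵥ(T₁ − T₂) = (0.876)(20.79)(558 − 331.5) = 4124 J.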